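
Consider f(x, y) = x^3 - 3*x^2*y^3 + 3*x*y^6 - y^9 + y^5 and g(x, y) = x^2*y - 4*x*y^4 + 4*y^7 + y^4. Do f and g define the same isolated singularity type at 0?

The Hessian of f at 0 is [[0, 0], [0, 0]] with rank 0, so corank 2. A Groebner basis of the Jacobian ideal J(f) in C{x,y} is {-x^2/2 + x*y^3, y^4, x^3, x^2*y}; counting standard monomials gives mu = 8. Corank 2; j^3 = x^3 is a perfect cube, so E-series; the 5-jet and mu = 8 give E_8. The Hessian of g at 0 is [[0, 0], [0, 0]] with rank 0, so corank 2. A Groebner basis of the Jacobian ideal J(g) in C{x,y} is {x^3, x^2/4 + y^3, x*y}; counting standard monomials gives mu = 5. Corank 2; j^3 = x^2*y has shape L^2 M (L != M), so D-series; mu = 5 gives D_5. f is E_8 but g is D_5, hence not right-equivalent.

No.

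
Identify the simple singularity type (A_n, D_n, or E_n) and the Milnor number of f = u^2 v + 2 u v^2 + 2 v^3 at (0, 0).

Type D_{4}, Milnor number mu = 4.

The Hessian of f at 0 has rank 0. Corank 2; j^3 = v*(u^2 + 2*u*v + 2*v^2) splits into three distinct lines over C (the quadratic factor has nonzero discriminant), so D_4.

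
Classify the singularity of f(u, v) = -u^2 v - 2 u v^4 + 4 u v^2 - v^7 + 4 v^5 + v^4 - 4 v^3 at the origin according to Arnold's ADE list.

D_5

The Hessian of f at 0 has rank 0. Corank 2; j^3 = -v*(u - 2*v)^2 has shape L^2 M (L != M), so D-series; mu = 5 gives D_5.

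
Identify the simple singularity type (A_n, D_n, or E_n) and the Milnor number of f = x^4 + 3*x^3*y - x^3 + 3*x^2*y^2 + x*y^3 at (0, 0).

Type E7, Milnor number mu = 7.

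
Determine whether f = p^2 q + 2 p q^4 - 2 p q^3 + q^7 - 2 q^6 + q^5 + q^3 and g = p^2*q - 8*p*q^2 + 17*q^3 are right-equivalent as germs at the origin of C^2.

Yes.

The Hessian of f at 0 is [[0, 0], [0, 0]] with rank 0, so corank 2. A Groebner basis of the Jacobian ideal J(f) in C{p,q} is {q^3, p^2 + 3*q^2, p*q}; counting standard monomials gives mu = 4. Corank 2; j^3 = q*(p^2 + q^2) splits into three distinct lines over C (the quadratic factor has nonzero discriminant), so D_4. The Hessian of g at 0 is [[0, 0], [0, 0]] with rank 0, so corank 2. A Groebner basis of the Jacobian ideal J(g) in C{p,q} is {q^3, p^2 - 13*q^2, p*q - 4*q^2}; counting standard monomials gives mu = 4. Corank 2; j^3 = q*(p^2 - 8*p*q + 17*q^2) splits into three distinct lines over C (the quadratic factor has nonzero discriminant), so D_4. Both have type D_4, hence right-equivalent.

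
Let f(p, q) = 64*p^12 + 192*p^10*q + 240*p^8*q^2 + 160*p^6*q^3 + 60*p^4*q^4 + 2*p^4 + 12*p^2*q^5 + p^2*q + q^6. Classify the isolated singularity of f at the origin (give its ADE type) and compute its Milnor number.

Type D_7, Milnor number mu = 7.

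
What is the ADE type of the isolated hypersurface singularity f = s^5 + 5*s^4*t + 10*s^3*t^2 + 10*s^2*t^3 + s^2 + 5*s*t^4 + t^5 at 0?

A4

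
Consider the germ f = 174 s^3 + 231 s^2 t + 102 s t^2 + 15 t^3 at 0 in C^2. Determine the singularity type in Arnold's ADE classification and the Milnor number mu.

Type D_{4}, Milnor number mu = 4.

The Hessian of f at 0 has rank 0. Corank 2; j^3 = 3*(2*s + t)*(29*s^2 + 24*s*t + 5*t^2) splits into three distinct lines over C (the quadratic factor has nonzero discriminant), so D_4.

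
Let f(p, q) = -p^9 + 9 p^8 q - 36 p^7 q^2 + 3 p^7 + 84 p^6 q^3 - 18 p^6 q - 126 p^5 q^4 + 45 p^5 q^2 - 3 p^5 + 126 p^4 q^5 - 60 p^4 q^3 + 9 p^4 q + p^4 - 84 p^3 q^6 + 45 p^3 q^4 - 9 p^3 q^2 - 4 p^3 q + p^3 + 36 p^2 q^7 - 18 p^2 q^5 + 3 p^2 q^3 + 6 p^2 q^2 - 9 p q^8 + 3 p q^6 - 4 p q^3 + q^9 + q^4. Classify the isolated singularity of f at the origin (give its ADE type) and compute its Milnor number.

Type E6, Milnor number mu = 6.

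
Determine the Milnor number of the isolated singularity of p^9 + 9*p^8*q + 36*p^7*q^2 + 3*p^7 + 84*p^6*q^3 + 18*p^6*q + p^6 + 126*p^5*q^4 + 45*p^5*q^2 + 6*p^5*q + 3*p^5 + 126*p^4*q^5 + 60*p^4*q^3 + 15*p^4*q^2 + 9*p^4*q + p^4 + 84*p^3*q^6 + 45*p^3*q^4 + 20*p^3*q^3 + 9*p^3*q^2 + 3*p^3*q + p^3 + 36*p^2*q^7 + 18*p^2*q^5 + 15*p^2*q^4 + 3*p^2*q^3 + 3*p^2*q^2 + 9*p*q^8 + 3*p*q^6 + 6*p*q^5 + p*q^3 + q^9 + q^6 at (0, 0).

7

The Hessian of f at 0 has rank 0. Corank 2; j^3 = p^3 is a perfect cube, so E-series; the 4-jet and mu = 7 give E_7.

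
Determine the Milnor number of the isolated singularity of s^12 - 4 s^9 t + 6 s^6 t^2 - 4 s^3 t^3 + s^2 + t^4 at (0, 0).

3

The Hessian of f at 0 is [[2, 0], [0, 0]] with rank 1, so corank 1. A Groebner basis of the Jacobian ideal J(f) in C{s,t} is {t^3, s}; counting standard monomials gives mu = 3. Corank 1: A-series; mu = 3 gives A_3.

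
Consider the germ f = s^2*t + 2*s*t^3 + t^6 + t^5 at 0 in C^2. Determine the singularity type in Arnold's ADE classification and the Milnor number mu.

Type D_7, Milnor number mu = 7.

The Hessian of f at 0 has rank 0. Corank 2; j^3 = s^2*t has shape L^2 M (L != M), so D-series; mu = 7 gives D_7.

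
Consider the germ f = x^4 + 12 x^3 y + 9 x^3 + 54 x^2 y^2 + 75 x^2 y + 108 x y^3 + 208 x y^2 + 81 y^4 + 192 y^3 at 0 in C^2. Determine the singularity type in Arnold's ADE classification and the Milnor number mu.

The Hessian of f at 0 has rank 0. Corank 2; j^3 = (x + 3*y)*(3*x + 8*y)^2 has shape L^2 M (L != M), so D-series; mu = 5 gives D_5.

Type D_5, Milnor number mu = 5.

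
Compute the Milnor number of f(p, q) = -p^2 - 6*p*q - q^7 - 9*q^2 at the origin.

The Hessian of f at 0 is [[-2, -6], [-6, -18]] with rank 1, so corank 1. A Groebner basis of the Jacobian ideal J(f) in C{p,q} is {q^6, p + 3*q}; counting standard monomials gives mu = 6. Corank 1: A-series; mu = 6 gives A_6.

6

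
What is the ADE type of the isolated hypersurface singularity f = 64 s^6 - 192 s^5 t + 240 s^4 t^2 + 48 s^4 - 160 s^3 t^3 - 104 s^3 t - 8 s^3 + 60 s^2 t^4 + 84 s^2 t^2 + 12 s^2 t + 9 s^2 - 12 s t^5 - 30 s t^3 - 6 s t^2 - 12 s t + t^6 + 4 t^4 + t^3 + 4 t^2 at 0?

A2

The Hessian of f at 0 is [[18, -12], [-12, 8]] with rank 1, so corank 1. A Groebner basis of the Jacobian ideal J(f) in C{s,t} is {t^2, s - 2*t/3}; counting standard monomials gives mu = 2. Corank 1: A-series; mu = 2 gives A_2.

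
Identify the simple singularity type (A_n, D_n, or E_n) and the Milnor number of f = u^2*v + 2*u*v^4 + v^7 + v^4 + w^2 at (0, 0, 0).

The Hessian of f at 0 is [[0, 0, 0], [0, 0, 0], [0, 0, 2]] with rank 1, so corank 2. A Groebner basis of the Jacobian ideal J(f) in C{u,v,w} is {u^3, u^2/4 + v^3, u*v, w}; counting standard monomials gives mu = 5. Corank 2; j^3 = u^2*v has shape L^2 M (L != M), so D-series; mu = 5 gives D_5.

Type D5, Milnor number mu = 5.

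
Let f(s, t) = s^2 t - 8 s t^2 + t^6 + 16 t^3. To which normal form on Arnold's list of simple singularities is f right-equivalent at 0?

D_{7}

The Hessian of f at 0 is [[0, 0], [0, 0]] with rank 0, so corank 2. A Groebner basis of the Jacobian ideal J(f) in C{s,t} is {s^2/6 + t^5 - 8*t^2/3, s^3 - 64*t^3, s*t - 4*t^2}; counting standard monomials gives mu = 7. Corank 2; j^3 = t*(s - 4*t)^2 has shape L^2 M (L != M), so D-series; mu = 7 gives D_7.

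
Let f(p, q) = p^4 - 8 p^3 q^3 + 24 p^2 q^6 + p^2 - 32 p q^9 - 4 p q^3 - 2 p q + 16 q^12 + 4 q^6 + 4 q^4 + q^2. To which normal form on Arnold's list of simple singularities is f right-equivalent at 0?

A3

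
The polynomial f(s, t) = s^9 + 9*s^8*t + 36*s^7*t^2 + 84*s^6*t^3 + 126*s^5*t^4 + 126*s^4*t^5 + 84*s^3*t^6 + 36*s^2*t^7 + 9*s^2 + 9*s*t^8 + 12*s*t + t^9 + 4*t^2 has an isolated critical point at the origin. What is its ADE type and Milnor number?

Type A8, Milnor number mu = 8.

The Hessian of f at 0 has rank 1. Corank 1: A-series; mu = 8 gives A_8.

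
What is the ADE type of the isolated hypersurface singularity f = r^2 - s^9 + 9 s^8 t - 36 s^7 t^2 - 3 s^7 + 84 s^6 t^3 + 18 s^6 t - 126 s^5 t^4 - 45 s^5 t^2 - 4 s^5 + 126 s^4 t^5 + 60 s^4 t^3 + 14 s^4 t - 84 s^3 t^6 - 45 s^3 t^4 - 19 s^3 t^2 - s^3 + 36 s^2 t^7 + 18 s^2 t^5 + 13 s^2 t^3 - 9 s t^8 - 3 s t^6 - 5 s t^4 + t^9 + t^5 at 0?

E_8

The Hessian of f at 0 has rank 1. Corank 2; j^3 = -s^3 is a perfect cube, so E-series; the 5-jet and mu = 8 give E_8.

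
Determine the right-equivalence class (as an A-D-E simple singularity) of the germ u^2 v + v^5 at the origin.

D6

The Hessian of f at 0 has rank 0. Corank 2; j^3 = u^2*v has shape L^2 M (L != M), so D-series; mu = 6 gives D_6.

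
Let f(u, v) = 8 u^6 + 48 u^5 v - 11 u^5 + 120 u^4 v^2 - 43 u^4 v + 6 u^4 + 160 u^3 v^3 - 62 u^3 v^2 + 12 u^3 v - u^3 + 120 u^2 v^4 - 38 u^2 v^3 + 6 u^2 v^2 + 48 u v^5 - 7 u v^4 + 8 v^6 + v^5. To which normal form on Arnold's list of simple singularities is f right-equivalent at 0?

The Hessian of f at 0 has rank 0. Corank 2; j^3 = -u^3 is a perfect cube, so E-series; the 5-jet and mu = 8 give E_8.

E_{8}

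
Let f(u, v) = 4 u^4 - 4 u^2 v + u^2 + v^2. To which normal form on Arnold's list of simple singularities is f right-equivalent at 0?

The Hessian of f at 0 has rank 2. Corank 0: nondegenerate Morse point, so A_1.

A1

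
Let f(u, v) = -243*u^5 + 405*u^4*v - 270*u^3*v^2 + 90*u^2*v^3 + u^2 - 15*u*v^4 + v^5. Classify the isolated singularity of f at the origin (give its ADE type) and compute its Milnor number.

The Hessian of f at 0 has rank 1. Corank 1: A-series; mu = 4 gives A_4.

Type A_4, Milnor number mu = 4.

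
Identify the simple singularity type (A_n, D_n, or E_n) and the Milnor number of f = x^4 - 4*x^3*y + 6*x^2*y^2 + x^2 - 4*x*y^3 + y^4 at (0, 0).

Type A_3, Milnor number mu = 3.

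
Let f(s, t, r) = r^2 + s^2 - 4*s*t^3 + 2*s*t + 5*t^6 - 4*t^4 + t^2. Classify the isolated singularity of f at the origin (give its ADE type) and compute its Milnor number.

The Hessian of f at 0 is [[2, 2, 0], [2, 2, 0], [0, 0, 2]] with rank 2, so corank 1. A Groebner basis of the Jacobian ideal J(f) in C{s,t,r} is {s*t^2 + s/2 + t/2, -s/2 + t^3 - t/2, s^2 + 2*s*t + t^2, r}; counting standard monomials gives mu = 5. Corank 1: A-series; mu = 5 gives A_5.

Type A5, Milnor number mu = 5.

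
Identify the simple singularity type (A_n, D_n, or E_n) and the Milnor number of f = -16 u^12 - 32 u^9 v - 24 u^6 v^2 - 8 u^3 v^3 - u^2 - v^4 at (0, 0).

Type A_{3}, Milnor number mu = 3.

The Hessian of f at 0 has rank 1. Corank 1: A-series; mu = 3 gives A_3.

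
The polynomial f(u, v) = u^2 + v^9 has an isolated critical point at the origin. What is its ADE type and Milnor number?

The Hessian of f at 0 is [[2, 0], [0, 0]] with rank 1, so corank 1. A Groebner basis of the Jacobian ideal J(f) in C{u,v} is {v^8, u}; counting standard monomials gives mu = 8. Corank 1: A-series; mu = 8 gives A_8.

Type A_{8}, Milnor number mu = 8.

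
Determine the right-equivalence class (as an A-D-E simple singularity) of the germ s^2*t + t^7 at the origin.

D_{8}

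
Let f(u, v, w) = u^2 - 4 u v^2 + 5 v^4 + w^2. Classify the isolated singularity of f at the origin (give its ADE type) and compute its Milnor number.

Type A_{3}, Milnor number mu = 3.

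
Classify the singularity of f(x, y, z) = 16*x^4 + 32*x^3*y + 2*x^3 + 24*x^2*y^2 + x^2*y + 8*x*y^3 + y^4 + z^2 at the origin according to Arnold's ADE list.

D_{5}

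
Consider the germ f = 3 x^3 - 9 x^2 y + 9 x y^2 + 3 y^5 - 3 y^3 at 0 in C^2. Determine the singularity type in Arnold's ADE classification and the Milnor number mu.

The Hessian of f at 0 has rank 0. Corank 2; j^3 = 3*(x - y)^3 is a perfect cube, so E-series; the 5-jet and mu = 8 give E_8.

Type E_{8}, Milnor number mu = 8.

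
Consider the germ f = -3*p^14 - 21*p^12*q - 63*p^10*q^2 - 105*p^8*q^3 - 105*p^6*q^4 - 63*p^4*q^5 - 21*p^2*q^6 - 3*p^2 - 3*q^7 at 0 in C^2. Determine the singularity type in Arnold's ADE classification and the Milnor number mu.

The Hessian of f at 0 has rank 1. Corank 1: A-series; mu = 6 gives A_6.

Type A_6, Milnor number mu = 6.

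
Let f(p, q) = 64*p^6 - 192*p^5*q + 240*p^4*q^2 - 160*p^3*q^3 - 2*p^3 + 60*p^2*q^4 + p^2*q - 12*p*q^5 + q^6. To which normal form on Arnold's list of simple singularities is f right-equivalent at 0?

The Hessian of f at 0 is [[0, 0], [0, 0]] with rank 0, so corank 2. A Groebner basis of the Jacobian ideal J(f) in C{p,q} is {p*q/12 + q^5, p*q^2, p^2 - p*q/2}; counting standard monomials gives mu = 7. Corank 2; j^3 = -p^2*(2*p - q) has shape L^2 M (L != M), so D-series; mu = 7 gives D_7.

D_7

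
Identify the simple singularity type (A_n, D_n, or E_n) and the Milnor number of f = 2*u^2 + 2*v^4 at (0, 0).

Type A3, Milnor number mu = 3.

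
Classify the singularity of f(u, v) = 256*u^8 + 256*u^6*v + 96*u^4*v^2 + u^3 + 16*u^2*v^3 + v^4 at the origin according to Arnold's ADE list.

The Hessian of f at 0 is [[0, 0], [0, 0]] with rank 0, so corank 2. A Groebner basis of the Jacobian ideal J(f) in C{u,v} is {v^3, u^2}; counting standard monomials gives mu = 6. Corank 2; j^3 = u^3 is a perfect cube, so E-series; the 4-jet and mu = 6 give E_6.

E6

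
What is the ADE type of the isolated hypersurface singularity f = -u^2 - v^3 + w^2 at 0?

A2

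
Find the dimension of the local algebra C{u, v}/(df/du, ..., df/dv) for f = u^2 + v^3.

2

The Hessian of f at 0 has rank 1. Corank 1: A-series; mu = 2 gives A_2.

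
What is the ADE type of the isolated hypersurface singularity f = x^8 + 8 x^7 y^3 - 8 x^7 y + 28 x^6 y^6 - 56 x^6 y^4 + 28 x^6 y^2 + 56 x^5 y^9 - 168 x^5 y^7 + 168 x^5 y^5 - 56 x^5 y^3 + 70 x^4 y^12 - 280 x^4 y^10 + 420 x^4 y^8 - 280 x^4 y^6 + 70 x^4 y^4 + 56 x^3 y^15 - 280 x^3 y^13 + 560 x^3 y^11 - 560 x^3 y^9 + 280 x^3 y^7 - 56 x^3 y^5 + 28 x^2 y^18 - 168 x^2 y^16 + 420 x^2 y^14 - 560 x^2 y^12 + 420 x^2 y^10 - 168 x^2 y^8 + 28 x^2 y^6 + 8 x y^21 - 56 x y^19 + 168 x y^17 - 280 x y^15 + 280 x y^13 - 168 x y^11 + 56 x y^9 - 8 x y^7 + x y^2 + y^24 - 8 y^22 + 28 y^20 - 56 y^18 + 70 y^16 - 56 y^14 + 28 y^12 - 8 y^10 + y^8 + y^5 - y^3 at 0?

D_{9}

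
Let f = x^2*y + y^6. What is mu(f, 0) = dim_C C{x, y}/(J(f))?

7

The Hessian of f at 0 has rank 0. Corank 2; j^3 = x^2*y has shape L^2 M (L != M), so D-series; mu = 7 gives D_7.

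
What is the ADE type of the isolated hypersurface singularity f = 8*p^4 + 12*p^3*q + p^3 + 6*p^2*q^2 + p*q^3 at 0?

The Hessian of f at 0 has rank 0. Corank 2; j^3 = p^3 is a perfect cube, so E-series; the 4-jet and mu = 7 give E_7.

E_{7}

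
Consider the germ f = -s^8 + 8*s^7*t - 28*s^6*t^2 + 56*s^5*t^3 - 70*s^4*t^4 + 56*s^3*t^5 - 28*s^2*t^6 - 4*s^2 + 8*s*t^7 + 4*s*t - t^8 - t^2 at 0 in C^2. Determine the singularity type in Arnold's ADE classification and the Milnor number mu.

Type A_{7}, Milnor number mu = 7.

The Hessian of f at 0 is [[-8, 4], [4, -2]] with rank 1, so corank 1. A Groebner basis of the Jacobian ideal J(f) in C{s,t} is {t^7, s - t/2}; counting standard monomials gives mu = 7. Corank 1: A-series; mu = 7 gives A_7.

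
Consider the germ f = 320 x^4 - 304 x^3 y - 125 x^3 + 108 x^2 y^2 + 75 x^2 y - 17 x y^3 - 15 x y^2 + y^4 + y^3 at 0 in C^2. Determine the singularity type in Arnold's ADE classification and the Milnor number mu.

Type E_7, Milnor number mu = 7.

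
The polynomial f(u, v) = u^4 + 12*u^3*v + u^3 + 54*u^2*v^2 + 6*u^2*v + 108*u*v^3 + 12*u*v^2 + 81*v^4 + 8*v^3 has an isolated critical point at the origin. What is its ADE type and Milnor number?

The Hessian of f at 0 is [[0, 0], [0, 0]] with rank 0, so corank 2. A Groebner basis of the Jacobian ideal J(f) in C{u,v} is {v^4, u*v^2 + 7*v^3/3, u^2 + 4*u*v + 4*v^2}; counting standard monomials gives mu = 6. Corank 2; j^3 = (u + 2*v)^3 is a perfect cube, so E-series; the 4-jet and mu = 6 give E_6.

Type E6, Milnor number mu = 6.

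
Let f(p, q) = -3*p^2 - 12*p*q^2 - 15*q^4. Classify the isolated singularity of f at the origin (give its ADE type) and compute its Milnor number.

Type A_{3}, Milnor number mu = 3.

The Hessian of f at 0 has rank 1. Corank 1: A-series; mu = 3 gives A_3.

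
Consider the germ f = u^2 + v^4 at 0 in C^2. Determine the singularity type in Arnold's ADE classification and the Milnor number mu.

The Hessian of f at 0 has rank 1. Corank 1: A-series; mu = 3 gives A_3.

Type A_{3}, Milnor number mu = 3.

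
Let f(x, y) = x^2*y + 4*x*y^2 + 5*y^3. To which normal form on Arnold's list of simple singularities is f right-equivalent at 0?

The Hessian of f at 0 has rank 0. Corank 2; j^3 = y*(x^2 + 4*x*y + 5*y^2) splits into three distinct lines over C (the quadratic factor has nonzero discriminant), so D_4.

D_4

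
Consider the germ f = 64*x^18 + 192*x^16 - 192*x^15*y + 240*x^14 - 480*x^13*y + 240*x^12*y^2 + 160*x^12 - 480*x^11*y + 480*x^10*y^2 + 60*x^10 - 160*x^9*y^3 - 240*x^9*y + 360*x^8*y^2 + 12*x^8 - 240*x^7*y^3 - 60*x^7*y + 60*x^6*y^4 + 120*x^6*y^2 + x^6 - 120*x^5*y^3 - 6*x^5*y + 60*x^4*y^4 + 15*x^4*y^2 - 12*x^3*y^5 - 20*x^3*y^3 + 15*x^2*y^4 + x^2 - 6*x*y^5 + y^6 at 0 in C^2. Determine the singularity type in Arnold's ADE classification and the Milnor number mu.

Type A5, Milnor number mu = 5.

The Hessian of f at 0 has rank 1. Corank 1: A-series; mu = 5 gives A_5.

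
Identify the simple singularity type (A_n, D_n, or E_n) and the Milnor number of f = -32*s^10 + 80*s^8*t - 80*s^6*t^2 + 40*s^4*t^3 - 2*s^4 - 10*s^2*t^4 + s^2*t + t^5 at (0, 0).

Type D_{6}, Milnor number mu = 6.

The Hessian of f at 0 has rank 0. Corank 2; j^3 = s^2*t has shape L^2 M (L != M), so D-series; mu = 6 gives D_6.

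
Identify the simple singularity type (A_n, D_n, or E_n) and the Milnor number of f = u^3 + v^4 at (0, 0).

Type E6, Milnor number mu = 6.

The Hessian of f at 0 has rank 0. Corank 2; j^3 = u^3 is a perfect cube, so E-series; the 4-jet and mu = 6 give E_6.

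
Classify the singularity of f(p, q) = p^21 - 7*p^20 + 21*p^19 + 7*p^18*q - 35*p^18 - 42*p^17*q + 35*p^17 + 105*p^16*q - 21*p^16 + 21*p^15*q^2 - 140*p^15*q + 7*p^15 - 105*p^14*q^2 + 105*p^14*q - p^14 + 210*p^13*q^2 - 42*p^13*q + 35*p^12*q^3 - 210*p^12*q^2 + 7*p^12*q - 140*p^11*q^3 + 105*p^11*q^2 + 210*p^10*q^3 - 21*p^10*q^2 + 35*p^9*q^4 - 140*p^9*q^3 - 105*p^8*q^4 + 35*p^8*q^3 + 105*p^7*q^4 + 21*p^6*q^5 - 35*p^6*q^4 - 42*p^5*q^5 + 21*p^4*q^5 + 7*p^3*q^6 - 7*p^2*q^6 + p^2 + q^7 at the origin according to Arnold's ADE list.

The Hessian of f at 0 has rank 1. Corank 1: A-series; mu = 6 gives A_6.

A6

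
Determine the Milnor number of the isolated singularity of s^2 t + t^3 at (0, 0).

4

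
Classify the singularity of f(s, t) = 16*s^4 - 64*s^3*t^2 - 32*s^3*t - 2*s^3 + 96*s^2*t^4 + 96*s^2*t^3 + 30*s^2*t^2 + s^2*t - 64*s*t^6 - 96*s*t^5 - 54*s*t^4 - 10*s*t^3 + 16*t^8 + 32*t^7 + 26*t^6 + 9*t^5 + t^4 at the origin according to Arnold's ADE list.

D5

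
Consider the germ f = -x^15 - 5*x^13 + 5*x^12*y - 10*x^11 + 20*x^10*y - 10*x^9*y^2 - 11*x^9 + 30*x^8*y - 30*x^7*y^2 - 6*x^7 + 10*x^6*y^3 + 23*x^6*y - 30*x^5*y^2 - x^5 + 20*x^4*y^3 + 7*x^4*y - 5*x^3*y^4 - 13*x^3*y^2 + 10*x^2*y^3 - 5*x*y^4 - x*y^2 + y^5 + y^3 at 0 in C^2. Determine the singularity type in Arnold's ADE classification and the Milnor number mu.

The Hessian of f at 0 has rank 0. Corank 2; j^3 = -y^2*(x - y) has shape L^2 M (L != M), so D-series; mu = 6 gives D_6.

Type D6, Milnor number mu = 6.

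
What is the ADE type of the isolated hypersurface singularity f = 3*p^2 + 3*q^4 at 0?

A_{3}

The Hessian of f at 0 has rank 1. Corank 1: A-series; mu = 3 gives A_3.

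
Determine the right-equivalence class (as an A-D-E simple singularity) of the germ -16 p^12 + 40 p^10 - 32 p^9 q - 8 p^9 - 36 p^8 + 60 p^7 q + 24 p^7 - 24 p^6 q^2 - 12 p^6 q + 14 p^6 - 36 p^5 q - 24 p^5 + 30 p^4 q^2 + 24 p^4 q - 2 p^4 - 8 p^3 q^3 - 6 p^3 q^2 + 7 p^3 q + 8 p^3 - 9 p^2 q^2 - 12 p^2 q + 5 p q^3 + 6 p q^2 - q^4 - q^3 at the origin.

E_7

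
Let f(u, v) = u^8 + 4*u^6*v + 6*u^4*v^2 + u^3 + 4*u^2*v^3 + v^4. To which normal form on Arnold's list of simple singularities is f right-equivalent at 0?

The Hessian of f at 0 has rank 0. Corank 2; j^3 = u^3 is a perfect cube, so E-series; the 4-jet and mu = 6 give E_6.

E_{6}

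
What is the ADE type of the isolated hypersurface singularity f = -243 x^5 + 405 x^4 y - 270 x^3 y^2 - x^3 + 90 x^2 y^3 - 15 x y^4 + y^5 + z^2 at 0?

The Hessian of f at 0 has rank 1. Corank 2; j^3 = -x^3 is a perfect cube, so E-series; the 5-jet and mu = 8 give E_8.

E_8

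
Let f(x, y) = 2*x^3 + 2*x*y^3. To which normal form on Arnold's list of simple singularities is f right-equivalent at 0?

The Hessian of f at 0 is [[0, 0], [0, 0]] with rank 0, so corank 2. A Groebner basis of the Jacobian ideal J(f) in C{x,y} is {x^3, x*y^2, 3*x^2 + y^3}; counting standard monomials gives mu = 7. Corank 2; j^3 = 2*x^3 is a perfect cube, so E-series; the 4-jet and mu = 7 give E_7.

E_{7}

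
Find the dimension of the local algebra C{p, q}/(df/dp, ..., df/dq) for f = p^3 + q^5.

8

The Hessian of f at 0 has rank 0. Corank 2; j^3 = p^3 is a perfect cube, so E-series; the 5-jet and mu = 8 give E_8.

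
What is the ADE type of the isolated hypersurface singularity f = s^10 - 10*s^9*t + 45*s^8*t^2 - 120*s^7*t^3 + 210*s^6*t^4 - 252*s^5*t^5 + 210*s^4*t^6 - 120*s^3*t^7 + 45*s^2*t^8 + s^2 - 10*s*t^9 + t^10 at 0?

The Hessian of f at 0 is [[2, 0], [0, 0]] with rank 1, so corank 1. A Groebner basis of the Jacobian ideal J(f) in C{s,t} is {t^9, s}; counting standard monomials gives mu = 9. Corank 1: A-series; mu = 9 gives A_9.

A9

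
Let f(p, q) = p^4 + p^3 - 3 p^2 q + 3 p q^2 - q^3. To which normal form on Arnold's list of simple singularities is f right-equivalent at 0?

E6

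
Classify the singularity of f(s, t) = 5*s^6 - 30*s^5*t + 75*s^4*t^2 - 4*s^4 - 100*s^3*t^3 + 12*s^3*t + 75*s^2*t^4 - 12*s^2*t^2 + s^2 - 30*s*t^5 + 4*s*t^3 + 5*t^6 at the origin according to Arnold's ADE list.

A5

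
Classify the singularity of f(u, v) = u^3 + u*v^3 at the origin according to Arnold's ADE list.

E_{7}

The Hessian of f at 0 is [[0, 0], [0, 0]] with rank 0, so corank 2. A Groebner basis of the Jacobian ideal J(f) in C{u,v} is {u^3, u*v^2, 3*u^2 + v^3}; counting standard monomials gives mu = 7. Corank 2; j^3 = u^3 is a perfect cube, so E-series; the 4-jet and mu = 7 give E_7.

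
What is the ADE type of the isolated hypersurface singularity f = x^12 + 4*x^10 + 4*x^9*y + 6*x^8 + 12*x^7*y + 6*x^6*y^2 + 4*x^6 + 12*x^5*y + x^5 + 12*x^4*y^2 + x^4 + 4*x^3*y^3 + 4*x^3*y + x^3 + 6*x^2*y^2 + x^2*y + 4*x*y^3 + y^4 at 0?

D5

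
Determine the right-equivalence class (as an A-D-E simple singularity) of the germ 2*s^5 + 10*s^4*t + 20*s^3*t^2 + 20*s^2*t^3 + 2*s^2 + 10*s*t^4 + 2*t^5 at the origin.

A4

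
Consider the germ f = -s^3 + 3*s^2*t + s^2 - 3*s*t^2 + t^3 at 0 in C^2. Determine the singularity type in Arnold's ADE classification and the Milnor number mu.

The Hessian of f at 0 is [[2, 0], [0, 0]] with rank 1, so corank 1. A Groebner basis of the Jacobian ideal J(f) in C{s,t} is {t^2, s}; counting standard monomials gives mu = 2. Corank 1: A-series; mu = 2 gives A_2.

Type A2, Milnor number mu = 2.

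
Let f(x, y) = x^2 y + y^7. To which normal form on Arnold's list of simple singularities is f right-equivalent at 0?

The Hessian of f at 0 has rank 0. Corank 2; j^3 = x^2*y has shape L^2 M (L != M), so D-series; mu = 8 gives D_8.

D_{8}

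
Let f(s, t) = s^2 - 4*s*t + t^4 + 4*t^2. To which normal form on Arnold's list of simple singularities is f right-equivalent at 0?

The Hessian of f at 0 has rank 1. Corank 1: A-series; mu = 3 gives A_3.

A3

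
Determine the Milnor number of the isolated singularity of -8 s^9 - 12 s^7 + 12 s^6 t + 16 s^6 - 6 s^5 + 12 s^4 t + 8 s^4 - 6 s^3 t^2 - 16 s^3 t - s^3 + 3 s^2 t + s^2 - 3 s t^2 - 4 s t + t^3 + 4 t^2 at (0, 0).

2

The Hessian of f at 0 is [[2, -4], [-4, 8]] with rank 1, so corank 1. A Groebner basis of the Jacobian ideal J(f) in C{s,t} is {t^2, s - 2*t}; counting standard monomials gives mu = 2. Corank 1: A-series; mu = 2 gives A_2.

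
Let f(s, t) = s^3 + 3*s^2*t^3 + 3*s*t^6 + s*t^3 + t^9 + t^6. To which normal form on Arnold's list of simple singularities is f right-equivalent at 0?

E7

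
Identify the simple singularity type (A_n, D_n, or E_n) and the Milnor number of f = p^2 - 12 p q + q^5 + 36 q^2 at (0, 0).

Type A_{4}, Milnor number mu = 4.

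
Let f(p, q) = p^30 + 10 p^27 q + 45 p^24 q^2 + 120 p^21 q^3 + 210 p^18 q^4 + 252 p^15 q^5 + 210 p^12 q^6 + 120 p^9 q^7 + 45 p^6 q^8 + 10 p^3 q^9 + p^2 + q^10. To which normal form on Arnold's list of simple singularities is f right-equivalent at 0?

A_{9}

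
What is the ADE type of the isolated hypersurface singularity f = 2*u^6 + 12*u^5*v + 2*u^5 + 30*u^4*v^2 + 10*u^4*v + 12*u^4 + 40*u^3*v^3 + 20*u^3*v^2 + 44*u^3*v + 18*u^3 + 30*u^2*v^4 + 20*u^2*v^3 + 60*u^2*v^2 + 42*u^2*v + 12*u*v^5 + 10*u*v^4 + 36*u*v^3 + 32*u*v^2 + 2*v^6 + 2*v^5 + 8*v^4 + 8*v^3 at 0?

D_{7}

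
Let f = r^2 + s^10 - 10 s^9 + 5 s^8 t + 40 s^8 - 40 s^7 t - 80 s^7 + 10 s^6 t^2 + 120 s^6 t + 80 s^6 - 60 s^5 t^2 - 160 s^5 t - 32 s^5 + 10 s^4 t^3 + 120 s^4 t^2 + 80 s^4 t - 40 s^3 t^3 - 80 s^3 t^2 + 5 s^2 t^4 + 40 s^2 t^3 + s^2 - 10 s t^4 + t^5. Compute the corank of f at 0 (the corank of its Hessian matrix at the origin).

Hessian at 0 has rank 2.

1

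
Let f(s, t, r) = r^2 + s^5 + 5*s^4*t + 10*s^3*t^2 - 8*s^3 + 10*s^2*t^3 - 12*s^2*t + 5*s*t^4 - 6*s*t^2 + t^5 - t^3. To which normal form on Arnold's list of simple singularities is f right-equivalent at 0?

E8

The Hessian of f at 0 is [[0, 0, 0], [0, 0, 0], [0, 0, 2]] with rank 1, so corank 2. A Groebner basis of the Jacobian ideal J(f) in C{s,t,r} is {t^5, s*t^3 + 5*t^4/8, s^2 + s*t + t^2/4, r}; counting standard monomials gives mu = 8. Corank 2; j^3 = -(2*s + t)^3 is a perfect cube, so E-series; the 5-jet and mu = 8 give E_8.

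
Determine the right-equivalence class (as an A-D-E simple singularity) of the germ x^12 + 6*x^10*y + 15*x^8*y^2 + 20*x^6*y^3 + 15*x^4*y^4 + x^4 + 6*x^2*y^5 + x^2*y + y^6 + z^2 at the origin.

D_{7}

The Hessian of f at 0 has rank 1. Corank 2; j^3 = x^2*y has shape L^2 M (L != M), so D-series; mu = 7 gives D_7.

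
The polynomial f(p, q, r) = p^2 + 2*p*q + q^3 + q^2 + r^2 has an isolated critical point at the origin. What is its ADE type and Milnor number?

The Hessian of f at 0 has rank 2. Corank 1: A-series; mu = 2 gives A_2.

Type A_{2}, Milnor number mu = 2.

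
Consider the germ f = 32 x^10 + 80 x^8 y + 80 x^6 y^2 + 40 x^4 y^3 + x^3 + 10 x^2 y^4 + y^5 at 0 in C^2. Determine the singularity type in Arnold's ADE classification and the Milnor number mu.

Type E_8, Milnor number mu = 8.

The Hessian of f at 0 is [[0, 0], [0, 0]] with rank 0, so corank 2. A Groebner basis of the Jacobian ideal J(f) in C{x,y} is {y^4, x^2}; counting standard monomials gives mu = 8. Corank 2; j^3 = x^3 is a perfect cube, so E-series; the 5-jet and mu = 8 give E_8.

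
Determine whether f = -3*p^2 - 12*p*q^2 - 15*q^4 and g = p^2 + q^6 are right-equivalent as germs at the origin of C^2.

No.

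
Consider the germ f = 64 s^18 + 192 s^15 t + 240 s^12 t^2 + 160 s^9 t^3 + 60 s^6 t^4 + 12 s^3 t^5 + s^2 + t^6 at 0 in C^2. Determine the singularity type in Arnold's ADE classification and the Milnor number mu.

Type A_{5}, Milnor number mu = 5.

The Hessian of f at 0 is [[2, 0], [0, 0]] with rank 1, so corank 1. A Groebner basis of the Jacobian ideal J(f) in C{s,t} is {t^5, s}; counting standard monomials gives mu = 5. Corank 1: A-series; mu = 5 gives A_5.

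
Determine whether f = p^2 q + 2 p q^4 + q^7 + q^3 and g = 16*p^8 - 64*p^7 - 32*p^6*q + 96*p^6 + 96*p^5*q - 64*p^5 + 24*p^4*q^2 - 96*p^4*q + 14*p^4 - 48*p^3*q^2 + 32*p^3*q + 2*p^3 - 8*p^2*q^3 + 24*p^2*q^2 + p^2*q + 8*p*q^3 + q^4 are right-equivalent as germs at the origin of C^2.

No.

The Hessian of f at 0 has rank 0. Corank 2; j^3 = q*(p^2 + q^2) splits into three distinct lines over C (the quadratic factor has nonzero discriminant), so D_4. The Hessian of g at 0 has rank 0. Corank 2; j^3 = p^2*(2*p + q) has shape L^2 M (L != M), so D-series; mu = 5 gives D_5. f is D_4 but g is D_5, hence not right-equivalent.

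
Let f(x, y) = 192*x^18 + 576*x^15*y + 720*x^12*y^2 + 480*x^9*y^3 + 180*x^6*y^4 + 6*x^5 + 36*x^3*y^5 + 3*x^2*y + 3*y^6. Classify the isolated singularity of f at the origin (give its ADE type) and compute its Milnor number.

The Hessian of f at 0 has rank 0. Corank 2; j^3 = 3*x^2*y has shape L^2 M (L != M), so D-series; mu = 7 gives D_7.

Type D_7, Milnor number mu = 7.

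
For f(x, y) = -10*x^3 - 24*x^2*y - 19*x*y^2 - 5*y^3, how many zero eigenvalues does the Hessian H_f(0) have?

2

The Hessian at 0 is [[0, 0], [0, 0]] of rank 0; hence corank 2.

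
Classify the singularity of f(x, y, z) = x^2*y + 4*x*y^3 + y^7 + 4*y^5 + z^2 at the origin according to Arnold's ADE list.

The Hessian of f at 0 is [[0, 0, 0], [0, 0, 0], [0, 0, 2]] with rank 1, so corank 2. A Groebner basis of the Jacobian ideal J(f) in C{x,y,z} is {x^2*y^2 + 4*x^2/7 + 8*x*y^2/7, x^3 - 8*x^2/7 - 16*x*y^2/7, x*y/2 + y^3, z}; counting standard monomials gives mu = 8. Corank 2; j^3 = x^2*y has shape L^2 M (L != M), so D-series; mu = 8 gives D_8.

D_8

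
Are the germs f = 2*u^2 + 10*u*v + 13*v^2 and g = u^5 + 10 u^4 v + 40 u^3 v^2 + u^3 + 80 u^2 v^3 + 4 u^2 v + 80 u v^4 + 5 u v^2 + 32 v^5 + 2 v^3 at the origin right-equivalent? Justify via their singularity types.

No.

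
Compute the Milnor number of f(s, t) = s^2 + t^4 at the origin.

The Hessian of f at 0 has rank 1. Corank 1: A-series; mu = 3 gives A_3.

3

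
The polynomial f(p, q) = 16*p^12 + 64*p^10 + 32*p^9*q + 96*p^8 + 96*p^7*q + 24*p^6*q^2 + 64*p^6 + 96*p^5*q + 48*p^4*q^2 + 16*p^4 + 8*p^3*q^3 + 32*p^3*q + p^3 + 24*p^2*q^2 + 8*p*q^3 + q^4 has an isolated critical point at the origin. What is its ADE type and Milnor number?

Type E6, Milnor number mu = 6.

The Hessian of f at 0 has rank 0. Corank 2; j^3 = p^3 is a perfect cube, so E-series; the 4-jet and mu = 6 give E_6.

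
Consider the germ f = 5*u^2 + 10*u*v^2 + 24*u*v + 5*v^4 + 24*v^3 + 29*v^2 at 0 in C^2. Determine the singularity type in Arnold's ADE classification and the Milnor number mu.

Type A_{1}, Milnor number mu = 1.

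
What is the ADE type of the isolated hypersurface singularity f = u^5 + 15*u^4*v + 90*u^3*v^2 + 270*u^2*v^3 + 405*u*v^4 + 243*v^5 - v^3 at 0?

The Hessian of f at 0 is [[0, 0], [0, 0]] with rank 0, so corank 2. A Groebner basis of the Jacobian ideal J(f) in C{u,v} is {u^4 + 12*u^3*v, v^2}; counting standard monomials gives mu = 8. Corank 2; j^3 = -v^3 is a perfect cube, so E-series; the 5-jet and mu = 8 give E_8.

E8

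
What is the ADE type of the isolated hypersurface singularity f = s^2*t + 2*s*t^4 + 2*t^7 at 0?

D_8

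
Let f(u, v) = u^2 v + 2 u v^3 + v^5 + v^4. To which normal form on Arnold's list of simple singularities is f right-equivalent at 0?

The Hessian of f at 0 has rank 0. Corank 2; j^3 = u^2*v has shape L^2 M (L != M), so D-series; mu = 5 gives D_5.

D_{5}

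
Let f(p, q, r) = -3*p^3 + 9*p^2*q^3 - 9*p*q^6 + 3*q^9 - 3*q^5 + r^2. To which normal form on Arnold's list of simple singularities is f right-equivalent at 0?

E8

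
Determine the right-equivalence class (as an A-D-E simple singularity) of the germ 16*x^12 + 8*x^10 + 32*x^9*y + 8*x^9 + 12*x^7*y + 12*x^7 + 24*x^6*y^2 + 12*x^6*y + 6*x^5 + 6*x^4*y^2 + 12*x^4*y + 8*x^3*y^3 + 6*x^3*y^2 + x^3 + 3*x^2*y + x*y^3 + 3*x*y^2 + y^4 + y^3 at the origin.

E_7

The Hessian of f at 0 has rank 0. Corank 2; j^3 = (x + y)^3 is a perfect cube, so E-series; the 4-jet and mu = 7 give E_7.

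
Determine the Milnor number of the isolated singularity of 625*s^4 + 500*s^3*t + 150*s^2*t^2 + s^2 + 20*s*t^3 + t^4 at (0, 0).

The Hessian of f at 0 has rank 1. Corank 1: A-series; mu = 3 gives A_3.

3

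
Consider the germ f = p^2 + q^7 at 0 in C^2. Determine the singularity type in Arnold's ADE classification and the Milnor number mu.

The Hessian of f at 0 is [[2, 0], [0, 0]] with rank 1, so corank 1. A Groebner basis of the Jacobian ideal J(f) in C{p,q} is {q^6, p}; counting standard monomials gives mu = 6. Corank 1: A-series; mu = 6 gives A_6.

Type A_{6}, Milnor number mu = 6.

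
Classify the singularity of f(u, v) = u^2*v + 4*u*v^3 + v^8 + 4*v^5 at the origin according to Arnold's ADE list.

D_{9}

The Hessian of f at 0 has rank 0. Corank 2; j^3 = u^2*v has shape L^2 M (L != M), so D-series; mu = 9 gives D_9.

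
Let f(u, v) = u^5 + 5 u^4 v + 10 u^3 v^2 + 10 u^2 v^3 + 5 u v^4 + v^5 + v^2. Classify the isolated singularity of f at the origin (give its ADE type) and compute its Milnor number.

Type A_{4}, Milnor number mu = 4.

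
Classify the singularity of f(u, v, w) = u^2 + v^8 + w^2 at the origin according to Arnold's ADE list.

A_7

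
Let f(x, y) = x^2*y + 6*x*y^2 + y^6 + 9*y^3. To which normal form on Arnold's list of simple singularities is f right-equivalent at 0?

The Hessian of f at 0 has rank 0. Corank 2; j^3 = y*(x + 3*y)^2 has shape L^2 M (L != M), so D-series; mu = 7 gives D_7.

D_7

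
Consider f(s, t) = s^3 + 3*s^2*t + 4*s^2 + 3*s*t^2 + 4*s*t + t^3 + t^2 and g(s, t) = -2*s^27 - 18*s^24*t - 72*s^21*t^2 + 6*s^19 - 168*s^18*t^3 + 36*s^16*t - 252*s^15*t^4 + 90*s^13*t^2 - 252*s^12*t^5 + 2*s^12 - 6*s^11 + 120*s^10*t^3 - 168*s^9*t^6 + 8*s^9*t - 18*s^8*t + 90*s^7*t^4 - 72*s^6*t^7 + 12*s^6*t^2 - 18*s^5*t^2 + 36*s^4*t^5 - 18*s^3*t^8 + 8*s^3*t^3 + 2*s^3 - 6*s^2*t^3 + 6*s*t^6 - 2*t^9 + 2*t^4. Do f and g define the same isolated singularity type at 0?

No.

The Hessian of f at 0 is [[8, 4], [4, 2]] with rank 1, so corank 1. A Groebner basis of the Jacobian ideal J(f) in C{s,t} is {t^2, s + t/2}; counting standard monomials gives mu = 2. Corank 1: A-series; mu = 2 gives A_2. The Hessian of g at 0 is [[0, 0], [0, 0]] with rank 0, so corank 2. A Groebner basis of the Jacobian ideal J(g) in C{s,t} is {t^3, s^2}; counting standard monomials gives mu = 6. Corank 2; j^3 = 2*s^3 is a perfect cube, so E-series; the 4-jet and mu = 6 give E_6. f is A_2 but g is E_6, hence not right-equivalent.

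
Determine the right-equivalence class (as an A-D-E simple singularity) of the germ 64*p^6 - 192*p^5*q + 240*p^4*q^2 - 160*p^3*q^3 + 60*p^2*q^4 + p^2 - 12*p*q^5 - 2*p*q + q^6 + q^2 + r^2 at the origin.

The Hessian of f at 0 is [[2, -2, 0], [-2, 2, 0], [0, 0, 2]] with rank 2, so corank 1. A Groebner basis of the Jacobian ideal J(f) in C{p,q,r} is {q^5, p - q, r}; counting standard monomials gives mu = 5. Corank 1: A-series; mu = 5 gives A_5.

A_{5}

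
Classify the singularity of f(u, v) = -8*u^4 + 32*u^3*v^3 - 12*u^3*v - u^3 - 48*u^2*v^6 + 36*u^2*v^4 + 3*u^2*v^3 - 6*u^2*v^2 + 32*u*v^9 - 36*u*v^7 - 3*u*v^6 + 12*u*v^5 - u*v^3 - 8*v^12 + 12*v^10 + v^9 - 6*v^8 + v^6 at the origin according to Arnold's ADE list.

The Hessian of f at 0 is [[0, 0], [0, 0]] with rank 0, so corank 2. A Groebner basis of the Jacobian ideal J(f) in C{u,v} is {3*u^2/4 + v^4 + v^3/4, u^3, u^2*v - u^2/4 - v^3/12, u^2 + u*v^2 + v^3/3}; counting standard monomials gives mu = 7. Corank 2; j^3 = -u^3 is a perfect cube, so E-series; the 4-jet and mu = 7 give E_7.

E_{7}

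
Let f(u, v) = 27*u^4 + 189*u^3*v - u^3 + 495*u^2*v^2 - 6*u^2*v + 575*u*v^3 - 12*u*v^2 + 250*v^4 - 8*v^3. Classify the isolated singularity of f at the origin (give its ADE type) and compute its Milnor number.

Type E_7, Milnor number mu = 7.

The Hessian of f at 0 has rank 0. Corank 2; j^3 = -(u + 2*v)^3 is a perfect cube, so E-series; the 4-jet and mu = 7 give E_7.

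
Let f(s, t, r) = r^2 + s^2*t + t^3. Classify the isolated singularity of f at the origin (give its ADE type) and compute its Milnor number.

Type D_{4}, Milnor number mu = 4.

The Hessian of f at 0 has rank 1. Corank 2; j^3 = t*(s^2 + t^2) splits into three distinct lines over C (the quadratic factor has nonzero discriminant), so D_4.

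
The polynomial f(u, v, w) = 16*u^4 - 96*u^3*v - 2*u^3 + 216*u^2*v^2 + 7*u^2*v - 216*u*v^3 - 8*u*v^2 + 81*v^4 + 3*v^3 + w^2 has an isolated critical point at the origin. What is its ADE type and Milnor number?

The Hessian of f at 0 has rank 1. Corank 2; j^3 = -(u - v)^2*(2*u - 3*v) has shape L^2 M (L != M), so D-series; mu = 5 gives D_5.

Type D5, Milnor number mu = 5.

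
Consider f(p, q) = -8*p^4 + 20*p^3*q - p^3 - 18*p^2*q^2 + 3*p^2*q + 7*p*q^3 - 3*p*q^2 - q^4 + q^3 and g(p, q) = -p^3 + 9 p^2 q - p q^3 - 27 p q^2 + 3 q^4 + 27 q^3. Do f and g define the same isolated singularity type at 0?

Yes.

The Hessian of f at 0 has rank 0. Corank 2; j^3 = -(p - q)^3 is a perfect cube, so E-series; the 4-jet and mu = 7 give E_7. The Hessian of g at 0 has rank 0. Corank 2; j^3 = -(p - 3*q)^3 is a perfect cube, so E-series; the 4-jet and mu = 7 give E_7. Both have type E_7, hence right-equivalent.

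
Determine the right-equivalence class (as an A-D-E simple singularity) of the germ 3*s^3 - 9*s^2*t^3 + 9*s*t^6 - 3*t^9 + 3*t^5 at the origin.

E_8

The Hessian of f at 0 has rank 0. Corank 2; j^3 = 3*s^3 is a perfect cube, so E-series; the 5-jet and mu = 8 give E_8.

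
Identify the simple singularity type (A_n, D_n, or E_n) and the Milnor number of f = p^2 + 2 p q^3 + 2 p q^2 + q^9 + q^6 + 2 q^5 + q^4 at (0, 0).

Type A_8, Milnor number mu = 8.

The Hessian of f at 0 is [[2, 0], [0, 0]] with rank 1, so corank 1. A Groebner basis of the Jacobian ideal J(f) in C{p,q} is {p^2*q^2 - 2*p^2*q + 3*p^2 + 4*p*q^2 - p*q + p + q^2, p^3 + 3*p^2*q - 5*p^2 - 7*p*q^2 + 2*p*q - 2*p - 2*q^2, p + q^3 + q^2}; counting standard monomials gives mu = 8. Corank 1: A-series; mu = 8 gives A_8.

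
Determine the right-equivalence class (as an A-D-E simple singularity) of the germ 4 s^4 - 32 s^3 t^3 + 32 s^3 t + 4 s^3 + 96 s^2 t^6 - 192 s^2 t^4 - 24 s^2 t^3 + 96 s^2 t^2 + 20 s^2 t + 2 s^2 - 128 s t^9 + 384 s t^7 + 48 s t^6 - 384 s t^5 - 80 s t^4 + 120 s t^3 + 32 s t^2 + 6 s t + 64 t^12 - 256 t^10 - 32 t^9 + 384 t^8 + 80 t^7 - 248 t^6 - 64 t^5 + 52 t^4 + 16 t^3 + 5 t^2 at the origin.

A_1

The Hessian of f at 0 has rank 2. Corank 0: nondegenerate Morse point, so A_1.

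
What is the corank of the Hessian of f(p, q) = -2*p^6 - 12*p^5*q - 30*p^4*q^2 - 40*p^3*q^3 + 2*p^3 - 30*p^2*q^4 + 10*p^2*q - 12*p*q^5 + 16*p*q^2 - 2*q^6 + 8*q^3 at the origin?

The Hessian at 0 is [[0, 0], [0, 0]] of rank 0; hence corank 2.

2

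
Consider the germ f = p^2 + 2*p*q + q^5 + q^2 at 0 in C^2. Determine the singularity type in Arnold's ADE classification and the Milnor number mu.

Type A_4, Milnor number mu = 4.

The Hessian of f at 0 has rank 1. Corank 1: A-series; mu = 4 gives A_4.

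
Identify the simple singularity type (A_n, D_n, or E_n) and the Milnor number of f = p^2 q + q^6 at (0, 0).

Type D_7, Milnor number mu = 7.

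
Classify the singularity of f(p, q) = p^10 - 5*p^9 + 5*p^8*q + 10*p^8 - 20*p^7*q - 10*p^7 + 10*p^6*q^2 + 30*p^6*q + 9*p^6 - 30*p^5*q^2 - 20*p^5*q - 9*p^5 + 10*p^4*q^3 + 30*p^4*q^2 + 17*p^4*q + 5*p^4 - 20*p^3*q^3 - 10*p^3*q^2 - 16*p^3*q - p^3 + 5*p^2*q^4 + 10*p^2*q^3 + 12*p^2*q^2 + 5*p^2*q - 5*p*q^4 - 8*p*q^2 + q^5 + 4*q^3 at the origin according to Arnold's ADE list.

D6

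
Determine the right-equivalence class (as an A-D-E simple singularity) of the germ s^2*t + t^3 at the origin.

The Hessian of f at 0 is [[0, 0], [0, 0]] with rank 0, so corank 2. A Groebner basis of the Jacobian ideal J(f) in C{s,t} is {t^3, s^2 + 3*t^2, s*t}; counting standard monomials gives mu = 4. Corank 2; j^3 = t*(s^2 + t^2) splits into three distinct lines over C (the quadratic factor has nonzero discriminant), so D_4.

D4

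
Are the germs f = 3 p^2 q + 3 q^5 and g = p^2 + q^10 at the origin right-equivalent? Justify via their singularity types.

The Hessian of f at 0 has rank 0. Corank 2; j^3 = 3*p^2*q has shape L^2 M (L != M), so D-series; mu = 6 gives D_6. The Hessian of g at 0 has rank 1. Corank 1: A-series; mu = 9 gives A_9. f is D_6 but g is A_9, hence not right-equivalent.

No.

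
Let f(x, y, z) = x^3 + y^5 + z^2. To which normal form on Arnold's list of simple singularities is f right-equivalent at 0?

The Hessian of f at 0 has rank 1. Corank 2; j^3 = x^3 is a perfect cube, so E-series; the 5-jet and mu = 8 give E_8.

E8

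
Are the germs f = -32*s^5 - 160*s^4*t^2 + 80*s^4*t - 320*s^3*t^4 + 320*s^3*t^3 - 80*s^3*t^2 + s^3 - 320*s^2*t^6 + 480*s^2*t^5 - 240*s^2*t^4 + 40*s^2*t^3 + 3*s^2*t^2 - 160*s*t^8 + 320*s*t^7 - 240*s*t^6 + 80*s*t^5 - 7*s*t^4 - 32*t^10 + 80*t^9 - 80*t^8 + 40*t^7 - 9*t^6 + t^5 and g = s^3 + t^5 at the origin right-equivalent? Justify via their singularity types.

Yes.

The Hessian of f at 0 is [[0, 0], [0, 0]] with rank 0, so corank 2. A Groebner basis of the Jacobian ideal J(f) in C{s,t} is {s^2/8 + s*t^3 + s*t^2/4, s^2 + 2*s*t^2 + t^4, s^3, s^2*t - s^2/4 - s*t^2/2}; counting standard monomials gives mu = 8. Corank 2; j^3 = s^3 is a perfect cube, so E-series; the 5-jet and mu = 8 give E_8. The Hessian of g at 0 is [[0, 0], [0, 0]] with rank 0, so corank 2. A Groebner basis of the Jacobian ideal J(g) in C{s,t} is {t^4, s^2}; counting standard monomials gives mu = 8. Corank 2; j^3 = s^3 is a perfect cube, so E-series; the 5-jet and mu = 8 give E_8. Both have type E_8, hence right-equivalent.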